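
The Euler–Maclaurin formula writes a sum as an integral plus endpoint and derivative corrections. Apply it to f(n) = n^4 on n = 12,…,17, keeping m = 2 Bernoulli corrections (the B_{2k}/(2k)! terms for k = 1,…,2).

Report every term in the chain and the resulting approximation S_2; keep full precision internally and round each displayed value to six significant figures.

Integral: ∫_12^17 x^4 dx = 234205.
Endpoint term: (f(12) + f(17))/2 = (20736.0 + 83521.0)/2 = 52128.5.
Running total after boundary: 286334.
Order-1 term: 1/12 · (19652.0 − 6912.00) = 1061.67.
After k=1: 287395.
Order-2 term: −1/720 · (408.000 − 288.000) = -0.166667.

S_2 ≈ 287395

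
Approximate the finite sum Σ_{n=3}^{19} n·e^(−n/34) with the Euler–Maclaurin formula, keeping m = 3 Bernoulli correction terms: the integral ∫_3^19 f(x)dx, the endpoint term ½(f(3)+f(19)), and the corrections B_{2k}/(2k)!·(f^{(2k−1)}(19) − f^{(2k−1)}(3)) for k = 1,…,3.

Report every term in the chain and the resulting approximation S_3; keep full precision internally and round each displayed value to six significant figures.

S_3 ≈ 127.983

Integral: ∫_3^19 x·e^(−x/34) dx = 121.226.
½[f(3) + f(19)] = ½[2.74664 + 10.8657] = 6.80619.
Running total after boundary: 128.032.
Order-1 term: 1/12 · (0.252301 − 0.834762) = -0.0485384.
After k=1: 127.983.
Order-2 term: −1/720 · (0.00120767 − 0.00230610) = 1.52560e-06.
After k=2: 127.983.
Order-3 term: 1/30240 · (1.90059e-06 − 3.36513e-06) = -4.84305e-11.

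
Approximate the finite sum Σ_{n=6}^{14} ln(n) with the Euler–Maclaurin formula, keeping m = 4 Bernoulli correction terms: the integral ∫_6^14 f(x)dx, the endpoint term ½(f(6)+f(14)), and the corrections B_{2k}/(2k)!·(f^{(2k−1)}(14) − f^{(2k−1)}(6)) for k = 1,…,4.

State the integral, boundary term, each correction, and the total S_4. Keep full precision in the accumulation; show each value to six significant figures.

Integral: ∫_6^14 ln(x) dx = 18.1962.
Boundary: ½(f(6) + f(14)) = ½(1.79176 + 2.63906) = 2.21541.
So far: 20.4117.
Correction k=1: B_{2}/2! · (f^{(1)}(14) − f^{(1)}(6)) = 1/12 · (0.0714286 − 0.166667) = -0.00793651.
After k=1: 20.4037.
Correction k=2: B_{4}/4! · (f^{(3)}(14) − f^{(3)}(6)) = −1/720 · (0.000728863 − 0.00925926) = 1.18478e-05.
After k=2: 20.4037.
Correction k=3: B_{6}/6! · (f^{(5)}(14) − f^{(5)}(6)) = 1/30240 · (4.46243e-05 − 0.00308642) = -1.00588e-07.
After k=3: 20.4037.
Correction k=4: B_{8}/8! · (f^{(7)}(14) − f^{(7)}(6)) = −1/1209600 · (6.83024e-06 − 0.00257202) = 2.12069e-09.

S_4 ≈ 20.4037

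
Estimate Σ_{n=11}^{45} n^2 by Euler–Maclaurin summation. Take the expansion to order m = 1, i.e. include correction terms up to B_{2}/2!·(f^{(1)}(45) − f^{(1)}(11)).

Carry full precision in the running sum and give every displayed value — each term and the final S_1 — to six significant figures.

∫_11^45 x^2 dx evaluates to 29931.3.
½[f(11) + f(45)] = ½[121.000 + 2025.00] = 1073.00.
So far: 31004.3.
Correction k=1: B_{2}/2! · (f^{(1)}(45) − f^{(1)}(11)) = 1/12 · (90.0000 − 22.0000) = 5.66667.

S_1 ≈ 31010.0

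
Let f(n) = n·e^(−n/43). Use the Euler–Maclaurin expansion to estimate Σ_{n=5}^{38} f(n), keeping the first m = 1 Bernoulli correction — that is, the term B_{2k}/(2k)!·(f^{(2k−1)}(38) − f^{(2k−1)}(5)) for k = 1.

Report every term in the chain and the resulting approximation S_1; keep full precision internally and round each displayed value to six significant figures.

S_1 ≈ 408.120

Integral: ∫_5^38 x·e^(−x/43) dx = 398.105.
Endpoint term: (f(5) + f(38))/2 = (4.45113 + 15.7032)/2 = 10.0772.
Running total after boundary: 408.182.
Correction k=1: B_{2}/2! · (f^{(1)}(38) − f^{(1)}(5)) = 1/12 · (0.0480514 − 0.786712) = -0.0615550.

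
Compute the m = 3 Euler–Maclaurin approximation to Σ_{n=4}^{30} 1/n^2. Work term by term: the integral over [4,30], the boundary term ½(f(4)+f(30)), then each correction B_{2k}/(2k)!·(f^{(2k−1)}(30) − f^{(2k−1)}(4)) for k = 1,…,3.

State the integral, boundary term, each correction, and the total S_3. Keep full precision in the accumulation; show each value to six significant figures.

S_3 ≈ 0.251039

The integral term ∫_4^30 1/x^2 dx = 0.216667.
½[f(4) + f(30)] = ½[0.0625000 + 0.00111111] = 0.0318056.
Running total after boundary: 0.248472.
Order-1 term: 1/12 · (-7.40741e-05 − (-0.0312500)) = 0.00259799.
After k=1: 0.251070.
Order-2 term: −1/720 · (-9.87654e-07 − (-0.0234375)) = -3.25507e-05.
After k=2: 0.251038.
Order-3 term: 1/30240 · (-3.29218e-08 − (-0.0439453)) = 1.45322e-06.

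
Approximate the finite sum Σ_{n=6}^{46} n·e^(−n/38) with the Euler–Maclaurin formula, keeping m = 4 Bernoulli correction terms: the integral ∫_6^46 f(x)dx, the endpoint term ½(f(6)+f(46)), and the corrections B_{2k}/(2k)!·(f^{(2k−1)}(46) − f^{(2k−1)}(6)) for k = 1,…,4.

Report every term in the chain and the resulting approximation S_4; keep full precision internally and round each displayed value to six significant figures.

S_4 ≈ 485.794

Integral: ∫_6^46 x·e^(−x/38) dx = 476.442.
Boundary: ½(f(6) + f(46)) = ½(5.12364 + 13.7099) = 9.41675.
Integral + boundary = 485.859.
Order-1 term: 1/12 · (-0.0627453 − 0.719107) = -0.0651544.
Partial sum through k=1: 485.794.
Order-2 term: −1/720 · (0.000369346 − 0.00168074) = 1.82138e-06.
Partial sum through k=2: 485.794.
Order-3 term: 1/30240 · (5.41651e-07 − 1.98302e-06) = -4.76643e-11.
Partial sum through k=3: 485.794.
Order-4 term: −1/1209600 · (5.73077e-10 − 1.94051e-09) = 1.13048e-15.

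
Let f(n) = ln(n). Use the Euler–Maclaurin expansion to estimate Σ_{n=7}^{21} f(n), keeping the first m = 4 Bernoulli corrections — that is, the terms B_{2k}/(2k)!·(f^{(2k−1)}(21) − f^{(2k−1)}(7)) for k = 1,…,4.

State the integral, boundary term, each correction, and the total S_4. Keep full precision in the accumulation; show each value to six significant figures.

S_4 ≈ 38.8009

The integral term ∫_7^21 ln(x) dx = 36.3136.
Boundary: ½(f(7) + f(21)) = ½(1.94591 + 3.04452) = 2.49522.
Running total after boundary: 38.8088.
Correction k=1: B_{2}/2! · (f^{(1)}(21) − f^{(1)}(7)) = 1/12 · (0.0476190 − 0.142857) = -0.00793651.
Partial sum through k=1: 38.8009.
Correction k=2: B_{4}/4! · (f^{(3)}(21) − f^{(3)}(7)) = −1/720 · (0.000215959 − 0.00583090) = 7.79853e-06.
Partial sum through k=2: 38.8009.
Correction k=3: B_{6}/6! · (f^{(5)}(21) − f^{(5)}(7)) = 1/30240 · (5.87645e-06 − 0.00142798) = -4.70271e-08.
Partial sum through k=3: 38.8009.
Correction k=4: B_{8}/8! · (f^{(7)}(21) − f^{(7)}(7)) = −1/1209600 · (3.99758e-07 − 0.000874271) = 7.22447e-10.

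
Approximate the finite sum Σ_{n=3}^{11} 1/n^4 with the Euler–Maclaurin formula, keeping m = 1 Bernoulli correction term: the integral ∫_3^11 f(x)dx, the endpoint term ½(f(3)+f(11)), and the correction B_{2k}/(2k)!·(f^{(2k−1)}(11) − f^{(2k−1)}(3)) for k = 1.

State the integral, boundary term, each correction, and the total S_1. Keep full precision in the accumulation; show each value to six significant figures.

S_1 ≈ 0.0196719

∫_3^11 1/x^4 dx evaluates to 0.0120952.
½[f(3) + f(11)] = ½[0.0123457 + 6.83013e-05] = 0.00620699.
Integral + boundary = 0.0183022.
Correction k=1: B_{2}/2! · (f^{(1)}(11) − f^{(1)}(3)) = 1/12 · (-2.48369e-05 − (-0.0164609)) = 0.00136967.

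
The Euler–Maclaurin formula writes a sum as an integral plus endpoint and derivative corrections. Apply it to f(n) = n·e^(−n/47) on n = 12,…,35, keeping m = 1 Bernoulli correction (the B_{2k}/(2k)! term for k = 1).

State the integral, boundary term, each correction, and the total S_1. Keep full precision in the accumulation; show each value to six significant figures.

S_1 ≈ 330.868

The integral term ∫_12^35 x·e^(−x/47) dx = 317.948.
Boundary: ½(f(12) + f(35)) = ½(9.29603 + 16.6210) = 12.9585.
Running total after boundary: 330.906.
k=1: B_{2}/(2)! × [f^{(1)}(35) − f^{(1)}(12)] = 1/12 × (0.121247 − 0.576881) = -0.0379695.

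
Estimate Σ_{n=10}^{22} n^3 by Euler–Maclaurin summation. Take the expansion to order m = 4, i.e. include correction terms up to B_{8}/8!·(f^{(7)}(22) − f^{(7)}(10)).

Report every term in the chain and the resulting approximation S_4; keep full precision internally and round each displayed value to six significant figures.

S_4 ≈ 61984.0

The integral term ∫_10^22 x^3 dx = 56064.0.
Endpoint term: (f(10) + f(22))/2 = (1000.00 + 10648.0)/2 = 5824.00.
Integral + boundary = 61888.0.
k=1: B_{2}/(2)! × [f^{(1)}(22) − f^{(1)}(10)] = 1/12 × (1452.00 − 300.000) = 96.0000.
After k=1: 61984.0.
k=2: B_{4}/(4)! × [f^{(3)}(22) − f^{(3)}(10)] = −1/720 × (6.00000 − 6.00000) = 0.00000.
After k=2: 61984.0.
k=3: B_{6}/(6)! × [f^{(5)}(22) − f^{(5)}(10)] = 1/30240 × (0.00000 − 0.00000) = 0.00000.
After k=3: 61984.0.
k=4: B_{8}/(8)! × [f^{(7)}(22) − f^{(7)}(10)] = −1/1209600 × (0.00000 − 0.00000) = 0.00000.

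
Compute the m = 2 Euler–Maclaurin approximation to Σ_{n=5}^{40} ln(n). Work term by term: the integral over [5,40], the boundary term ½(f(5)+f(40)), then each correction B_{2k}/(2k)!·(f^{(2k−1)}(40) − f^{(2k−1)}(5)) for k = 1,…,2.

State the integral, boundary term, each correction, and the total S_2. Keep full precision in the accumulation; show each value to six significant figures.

Integral: ∫_5^40 ln(x) dx = 104.508.
Boundary: ½(f(5) + f(40)) = ½(1.60944 + 3.68888) = 2.64916.
Integral + boundary = 107.157.
k=1: B_{2}/(2)! × [f^{(1)}(40) − f^{(1)}(5)] = 1/12 × (0.0250000 − 0.200000) = -0.0145833.
Partial sum through k=1: 107.143.
k=2: B_{4}/(4)! × [f^{(3)}(40) − f^{(3)}(5)] = −1/720 × (3.12500e-05 − 0.0160000) = 2.21788e-05.

S_2 ≈ 107.143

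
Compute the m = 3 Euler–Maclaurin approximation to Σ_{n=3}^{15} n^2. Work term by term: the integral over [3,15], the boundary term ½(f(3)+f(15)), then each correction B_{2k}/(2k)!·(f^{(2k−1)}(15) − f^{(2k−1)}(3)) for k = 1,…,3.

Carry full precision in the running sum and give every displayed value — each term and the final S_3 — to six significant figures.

The integral term ∫_3^15 x^2 dx = 1116.00.
½[f(3) + f(15)] = ½[9.00000 + 225.000] = 117.000.
Integral + boundary = 1233.00.
Order-1 term: 1/12 · (30.0000 − 6.00000) = 2.00000.
Running total after k=1: 1235.00.
Order-2 term: −1/720 · (0.00000 − 0.00000) = 0.00000.
Running total after k=2: 1235.00.
Order-3 term: 1/30240 · (0.00000 − 0.00000) = 0.00000.

S_3 ≈ 1235.00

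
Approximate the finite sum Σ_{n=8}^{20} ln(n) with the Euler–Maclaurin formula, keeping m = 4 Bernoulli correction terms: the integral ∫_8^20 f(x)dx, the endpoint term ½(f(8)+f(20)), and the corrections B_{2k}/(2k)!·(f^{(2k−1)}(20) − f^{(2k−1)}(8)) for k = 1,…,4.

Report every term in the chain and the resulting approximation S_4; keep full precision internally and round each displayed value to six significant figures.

S_4 ≈ 33.8105

The integral term ∫_8^20 ln(x) dx = 31.2791.
Boundary: ½(f(8) + f(20)) = ½(2.07944 + 2.99573) = 2.53759.
So far: 33.8167.
Order-1 term: 1/12 · (0.0500000 − 0.125000) = -0.00625000.
Running total after k=1: 33.8105.
Order-2 term: −1/720 · (0.000250000 − 0.00390625) = 5.07812e-06.
Running total after k=2: 33.8105.
Order-3 term: 1/30240 · (7.50000e-06 − 0.000732422) = -2.39723e-08.
Running total after k=3: 33.8105.
Order-4 term: −1/1209600 · (5.62500e-07 − 0.000343323) = 2.83367e-10.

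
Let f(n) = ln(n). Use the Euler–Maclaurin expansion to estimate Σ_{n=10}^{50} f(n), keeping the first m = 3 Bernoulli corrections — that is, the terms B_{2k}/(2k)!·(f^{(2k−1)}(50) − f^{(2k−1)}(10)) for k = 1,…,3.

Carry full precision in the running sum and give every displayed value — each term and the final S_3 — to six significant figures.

S_3 ≈ 135.676

The integral term ∫_10^50 ln(x) dx = 132.575.
½[f(10) + f(50)] = ½[2.30259 + 3.91202] = 3.10730.
Integral + boundary = 135.683.
Correction k=1: B_{2}/2! · (f^{(1)}(50) − f^{(1)}(10)) = 1/12 · (0.0200000 − 0.100000) = -0.00666667.
Running total after k=1: 135.676.
Correction k=2: B_{4}/4! · (f^{(3)}(50) − f^{(3)}(10)) = −1/720 · (1.60000e-05 − 0.00200000) = 2.75556e-06.
Running total after k=2: 135.676.
Correction k=3: B_{6}/6! · (f^{(5)}(50) − f^{(5)}(10)) = 1/30240 · (7.68000e-08 − 0.000240000) = -7.93397e-09.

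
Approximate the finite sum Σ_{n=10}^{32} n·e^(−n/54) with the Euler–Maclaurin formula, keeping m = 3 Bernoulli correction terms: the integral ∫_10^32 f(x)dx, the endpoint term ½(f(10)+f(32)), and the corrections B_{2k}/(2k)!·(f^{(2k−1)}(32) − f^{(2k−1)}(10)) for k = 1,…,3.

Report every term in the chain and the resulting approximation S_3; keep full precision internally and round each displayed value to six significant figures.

∫_10^32 x·e^(−x/54) dx evaluates to 304.134.
Boundary: ½(f(10) + f(32)) = ½(8.30950 + 17.6925) = 13.0010.
Integral + boundary = 317.135.
Correction k=1: B_{2}/2! · (f^{(1)}(32) − f^{(1)}(10)) = 1/12 · (0.225252 − 0.677071) = -0.0376515.
After k=1: 317.097.
Correction k=2: B_{4}/4! · (f^{(3)}(32) − f^{(3)}(10)) = −1/720 · (0.000456460 − 0.000802116) = 4.80079e-07.
After k=2: 317.097.
Correction k=3: B_{6}/6! · (f^{(5)}(32) − f^{(5)}(10)) = 1/30240 · (2.86582e-07 − 4.70522e-07) = -6.08267e-12.

S_3 ≈ 317.097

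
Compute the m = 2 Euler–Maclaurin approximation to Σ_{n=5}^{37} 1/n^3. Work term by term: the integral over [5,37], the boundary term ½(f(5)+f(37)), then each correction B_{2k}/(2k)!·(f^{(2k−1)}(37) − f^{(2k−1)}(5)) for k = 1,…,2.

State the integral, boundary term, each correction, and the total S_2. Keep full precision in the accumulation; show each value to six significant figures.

S_2 ≈ 0.0240392

∫_5^37 1/x^3 dx evaluates to 0.0196348.
½[f(5) + f(37)] = ½[0.00800000 + 1.97422e-05] = 0.00400987.
Integral + boundary = 0.0236446.
Correction k=1: B_{2}/2! · (f^{(1)}(37) − f^{(1)}(5)) = 1/12 · (-1.60072e-06 − (-0.00480000)) = 0.000399867.
Partial sum through k=1: 0.0240445.
Correction k=2: B_{4}/4! · (f^{(3)}(37) − f^{(3)}(5)) = −1/720 · (-2.33852e-08 − (-0.00384000)) = -5.33330e-06.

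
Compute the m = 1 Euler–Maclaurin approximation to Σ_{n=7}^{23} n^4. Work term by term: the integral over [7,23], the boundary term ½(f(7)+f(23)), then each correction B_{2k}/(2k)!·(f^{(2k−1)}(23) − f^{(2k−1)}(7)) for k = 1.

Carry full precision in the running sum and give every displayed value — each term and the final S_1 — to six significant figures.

S_1 ≈ 1.42897e+06

The integral term ∫_7^23 x^4 dx = 1.28391e+06.
½[f(7) + f(23)] = ½[2401.00 + 279841] = 141121.
Running total after boundary: 1.42503e+06.
Order-1 term: 1/12 · (48668.0 − 1372.00) = 3941.33.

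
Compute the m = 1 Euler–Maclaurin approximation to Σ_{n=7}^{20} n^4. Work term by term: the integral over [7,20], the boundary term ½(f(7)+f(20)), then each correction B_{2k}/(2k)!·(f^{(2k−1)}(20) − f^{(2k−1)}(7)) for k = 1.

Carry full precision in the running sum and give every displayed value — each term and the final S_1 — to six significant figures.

S_1 ≈ 720391

The integral term ∫_7^20 x^4 dx = 636639.
Endpoint term: (f(7) + f(20))/2 = (2401.00 + 160000)/2 = 81200.5.
Running total after boundary: 717839.
Order-1 term: 1/12 · (32000.0 − 1372.00) = 2552.33.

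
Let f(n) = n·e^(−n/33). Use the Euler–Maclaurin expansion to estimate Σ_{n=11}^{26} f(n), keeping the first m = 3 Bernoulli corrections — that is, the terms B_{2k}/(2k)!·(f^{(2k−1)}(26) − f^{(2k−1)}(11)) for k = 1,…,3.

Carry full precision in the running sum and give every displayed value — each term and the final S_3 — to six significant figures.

S_3 ≈ 164.713

∫_11^26 x·e^(−x/33) dx evaluates to 154.891.
Boundary: ½(f(11) + f(26)) = ½(7.88184 + 11.8250) = 9.85343.
So far: 164.745.
k=1: B_{2}/(2)! × [f^{(1)}(26) − f^{(1)}(11)] = 1/12 × (0.0964745 − 0.477688) = -0.0317678.
Partial sum through k=1: 164.713.
k=2: B_{4}/(4)! × [f^{(3)}(26) − f^{(3)}(11)] = −1/720 × (0.000923867 − 0.00175459) = 1.15378e-06.
Partial sum through k=2: 164.713.
k=3: B_{6}/(6)! × [f^{(5)}(26) − f^{(5)}(11)] = 1/30240 × (1.61538e-06 − 2.81959e-06) = -3.98219e-11.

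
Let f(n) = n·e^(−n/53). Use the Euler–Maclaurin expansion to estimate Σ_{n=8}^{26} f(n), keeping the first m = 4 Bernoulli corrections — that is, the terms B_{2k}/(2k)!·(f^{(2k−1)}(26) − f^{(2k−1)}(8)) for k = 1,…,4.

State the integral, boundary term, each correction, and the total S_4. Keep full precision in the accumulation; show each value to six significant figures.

∫_8^26 x·e^(−x/53) dx evaluates to 216.430.
Boundary: ½(f(8) + f(26)) = ½(6.87917 + 15.9193) = 11.3992.
So far: 227.829.
Correction k=1: B_{2}/2! · (f^{(1)}(26) − f^{(1)}(8)) = 1/12 · (0.311916 − 0.730101) = -0.0348487.
After k=1: 227.794.
Correction k=2: B_{4}/4! · (f^{(3)}(26) − f^{(3)}(8)) = −1/720 · (0.000546983 − 0.000872159) = 4.51633e-07.
After k=2: 227.794.
Correction k=3: B_{6}/6! · (f^{(5)}(26) − f^{(5)}(8)) = 1/30240 · (3.49920e-07 − 5.28445e-07) = -5.90362e-12.
After k=3: 227.794.
Correction k=4: B_{8}/8! · (f^{(7)}(26) − f^{(7)}(8)) = −1/1209600 · (1.79820e-10 − 2.65718e-10) = 7.10139e-17.

S_4 ≈ 227.794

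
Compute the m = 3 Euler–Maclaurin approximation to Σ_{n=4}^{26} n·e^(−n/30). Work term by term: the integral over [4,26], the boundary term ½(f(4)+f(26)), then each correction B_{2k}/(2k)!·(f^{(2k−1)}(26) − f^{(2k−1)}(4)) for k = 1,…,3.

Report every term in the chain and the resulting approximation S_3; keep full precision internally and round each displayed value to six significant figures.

S_3 ≈ 193.645

∫_4^26 x·e^(−x/30) dx evaluates to 186.488.
½[f(4) + f(26)] = ½[3.50069 + 10.9291] = 7.21490.
So far: 193.703.
Order-1 term: 1/12 · (0.0560467 − 0.758484) = -0.0585364.
Running total after k=1: 193.645.
Order-2 term: −1/720 · (0.000996386 − 0.00278759) = 2.48778e-06.
Running total after k=2: 193.645.
Order-3 term: 1/30240 · (2.14500e-06 − 5.25824e-06) = -1.02951e-10.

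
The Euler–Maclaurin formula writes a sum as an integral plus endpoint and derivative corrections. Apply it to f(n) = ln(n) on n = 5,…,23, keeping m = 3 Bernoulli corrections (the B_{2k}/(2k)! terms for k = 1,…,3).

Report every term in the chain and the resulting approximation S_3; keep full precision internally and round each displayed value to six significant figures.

S_3 ≈ 48.4286

The integral term ∫_5^23 ln(x) dx = 46.0692.
Boundary: ½(f(5) + f(23)) = ½(1.60944 + 3.13549) = 2.37247.
Integral + boundary = 48.4416.
k=1: B_{2}/(2)! × [f^{(1)}(23) − f^{(1)}(5)] = 1/12 × (0.0434783 − 0.200000) = -0.0130435.
Running total after k=1: 48.4286.
k=2: B_{4}/(4)! × [f^{(3)}(23) − f^{(3)}(5)] = −1/720 × (0.000164379 − 0.0160000) = 2.19939e-05.
Running total after k=2: 48.4286.
k=3: B_{6}/(6)! × [f^{(5)}(23) − f^{(5)}(5)] = 1/30240 × (3.72883e-06 − 0.00768000) = -2.53845e-07.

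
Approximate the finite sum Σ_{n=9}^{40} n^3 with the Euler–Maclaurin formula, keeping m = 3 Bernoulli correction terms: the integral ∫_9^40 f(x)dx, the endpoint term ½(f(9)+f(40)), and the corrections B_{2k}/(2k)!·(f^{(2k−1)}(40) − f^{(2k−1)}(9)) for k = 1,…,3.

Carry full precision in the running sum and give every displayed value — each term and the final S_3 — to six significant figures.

Integral: ∫_9^40 x^3 dx = 638360.
½[f(9) + f(40)] = ½[729.000 + 64000.0] = 32364.5.
So far: 670724.
Correction k=1: B_{2}/2! · (f^{(1)}(40) − f^{(1)}(9)) = 1/12 · (4800.00 − 243.000) = 379.750.
After k=1: 671104.
Correction k=2: B_{4}/4! · (f^{(3)}(40) − f^{(3)}(9)) = −1/720 · (6.00000 − 6.00000) = 0.00000.
After k=2: 671104.
Correction k=3: B_{6}/6! · (f^{(5)}(40) − f^{(5)}(9)) = 1/30240 · (0.00000 − 0.00000) = 0.00000.

S_3 ≈ 671104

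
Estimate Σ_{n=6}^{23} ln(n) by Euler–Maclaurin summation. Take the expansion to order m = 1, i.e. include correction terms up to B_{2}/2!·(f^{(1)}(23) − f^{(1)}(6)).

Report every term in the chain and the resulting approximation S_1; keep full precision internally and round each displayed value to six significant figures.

∫_6^23 ln(x) dx evaluates to 44.3658.
½[f(6) + f(23)] = ½[1.79176 + 3.13549] = 2.46363.
Running total after boundary: 46.8294.
Correction k=1: B_{2}/2! · (f^{(1)}(23) − f^{(1)}(6)) = 1/12 · (0.0434783 − 0.166667) = -0.0102657.

S_1 ≈ 46.8192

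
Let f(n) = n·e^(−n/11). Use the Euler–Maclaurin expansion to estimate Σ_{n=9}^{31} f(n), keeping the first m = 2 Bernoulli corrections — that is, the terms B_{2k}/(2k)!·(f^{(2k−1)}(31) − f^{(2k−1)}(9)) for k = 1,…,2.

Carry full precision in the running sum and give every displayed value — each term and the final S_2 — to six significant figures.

S_2 ≈ 72.3786

∫_9^31 x·e^(−x/11) dx evaluates to 69.4832.
Boundary: ½(f(9) + f(31)) = ½(3.97110 + 1.85115) = 2.91112.
Running total after boundary: 72.3944.
Correction k=1: B_{2}/2! · (f^{(1)}(31) − f^{(1)}(9)) = 1/12 · (-0.108572 − 0.0802242) = -0.0157330.
Partial sum through k=1: 72.3786.
Correction k=2: B_{4}/4! · (f^{(3)}(31) − f^{(3)}(9)) = −1/720 · (8.97286e-05 − 0.00795612) = 1.09255e-05.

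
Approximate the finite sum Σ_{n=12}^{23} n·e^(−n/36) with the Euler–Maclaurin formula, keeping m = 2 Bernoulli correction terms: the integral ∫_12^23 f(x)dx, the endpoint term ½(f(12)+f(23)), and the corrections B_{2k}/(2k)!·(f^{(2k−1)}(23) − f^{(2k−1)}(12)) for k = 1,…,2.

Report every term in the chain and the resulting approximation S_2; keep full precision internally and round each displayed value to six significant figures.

∫_12^23 x·e^(−x/36) dx evaluates to 116.952.
½[f(12) + f(23)] = ½[8.59838 + 12.1412] = 10.3698.
So far: 127.322.
Correction k=1: B_{2}/2! · (f^{(1)}(23) − f^{(1)}(12)) = 1/12 · (0.190623 − 0.477688) = -0.0239221.
After k=1: 127.298.
Correction k=2: B_{4}/4! · (f^{(3)}(23) − f^{(3)}(12)) = −1/720 · (0.000961713 − 0.00147434) = 7.11988e-07.

S_2 ≈ 127.298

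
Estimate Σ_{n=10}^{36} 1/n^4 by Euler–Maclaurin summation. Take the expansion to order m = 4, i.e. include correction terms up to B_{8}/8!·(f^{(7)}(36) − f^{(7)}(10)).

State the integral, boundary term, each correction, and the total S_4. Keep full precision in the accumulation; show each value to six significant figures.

S_4 ≈ 0.000379798

The integral term ∫_10^36 1/x^4 dx = 0.000326189.
Endpoint term: (f(10) + f(36))/2 = (0.000100000 + 5.95374e-07)/2 = 5.02977e-05.
Integral + boundary = 0.000376487.
Correction k=1: B_{2}/2! · (f^{(1)}(36) − f^{(1)}(10)) = 1/12 · (-6.61527e-08 − (-4.00000e-05)) = 3.32782e-06.
After k=1: 0.000379814.
Correction k=2: B_{4}/4! · (f^{(3)}(36) − f^{(3)}(10)) = −1/720 · (-1.53131e-09 − (-1.20000e-05)) = -1.66645e-08.
After k=2: 0.000379798.
Correction k=3: B_{6}/6! · (f^{(5)}(36) − f^{(5)}(10)) = 1/30240 · (-6.61678e-11 − (-6.72000e-06)) = 2.22220e-10.
After k=3: 0.000379798.
Correction k=4: B_{8}/8! · (f^{(7)}(36) − f^{(7)}(10)) = −1/1209600 · (-4.59499e-12 − (-6.04800e-06)) = -5.00000e-12.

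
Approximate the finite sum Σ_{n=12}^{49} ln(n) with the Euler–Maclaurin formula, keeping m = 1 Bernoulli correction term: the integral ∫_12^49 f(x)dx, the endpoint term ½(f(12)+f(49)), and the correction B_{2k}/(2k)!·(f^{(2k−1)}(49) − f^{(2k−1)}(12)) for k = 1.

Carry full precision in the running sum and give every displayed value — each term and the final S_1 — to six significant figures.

S_1 ≈ 127.063

The integral term ∫_12^49 ln(x) dx = 123.880.
Endpoint term: (f(12) + f(49))/2 = (2.48491 + 3.89182)/2 = 3.18836.
Running total after boundary: 127.069.
k=1: B_{2}/(2)! × [f^{(1)}(49) − f^{(1)}(12)] = 1/12 × (0.0204082 − 0.0833333) = -0.00524376.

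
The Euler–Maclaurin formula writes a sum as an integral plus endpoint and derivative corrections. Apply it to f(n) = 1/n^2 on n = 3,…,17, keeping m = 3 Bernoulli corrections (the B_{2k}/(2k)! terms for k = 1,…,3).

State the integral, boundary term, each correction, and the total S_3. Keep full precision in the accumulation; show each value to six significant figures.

The integral term ∫_3^17 1/x^2 dx = 0.274510.
Boundary: ½(f(3) + f(17)) = ½(0.111111 + 0.00346021) = 0.0572857.
Running total after boundary: 0.331795.
Correction k=1: B_{2}/2! · (f^{(1)}(17) − f^{(1)}(3)) = 1/12 · (-0.000407083 − (-0.0740741)) = 0.00613892.
Partial sum through k=1: 0.337934.
Correction k=2: B_{4}/4! · (f^{(3)}(17) − f^{(3)}(3)) = −1/720 · (-1.69031e-05 − (-0.0987654)) = -0.000137151.
Partial sum through k=2: 0.337797.
Correction k=3: B_{6}/6! · (f^{(5)}(17) − f^{(5)}(3)) = 1/30240 · (-1.75465e-06 − (-0.329218)) = 1.08868e-05.

S_3 ≈ 0.337808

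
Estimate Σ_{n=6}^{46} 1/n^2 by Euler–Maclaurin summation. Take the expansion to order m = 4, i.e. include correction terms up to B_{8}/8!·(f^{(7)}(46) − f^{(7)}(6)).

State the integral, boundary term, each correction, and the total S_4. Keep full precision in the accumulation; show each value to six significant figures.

Integral: ∫_6^46 1/x^2 dx = 0.144928.
½[f(6) + f(46)] = ½[0.0277778 + 0.000472590] = 0.0141252.
So far: 0.159053.
k=1: B_{2}/(2)! × [f^{(1)}(46) − f^{(1)}(6)] = 1/12 × (-2.05474e-05 − (-0.00925926)) = 0.000769893.
After k=1: 0.159823.
k=2: B_{4}/(4)! × [f^{(3)}(46) − f^{(3)}(6)] = −1/720 × (-1.16526e-07 − (-0.00308642)) = -4.28653e-06.
After k=2: 0.159818.
k=3: B_{6}/(6)! × [f^{(5)}(46) − f^{(5)}(6)] = 1/30240 × (-1.65207e-09 − (-0.00257202)) = 8.50534e-08.
After k=3: 0.159818.
k=4: B_{8}/(8)! × [f^{(7)}(46) − f^{(7)}(6)] = −1/1209600 × (-4.37220e-11 − (-0.00400091)) = -3.30763e-09.

S_4 ≈ 0.159818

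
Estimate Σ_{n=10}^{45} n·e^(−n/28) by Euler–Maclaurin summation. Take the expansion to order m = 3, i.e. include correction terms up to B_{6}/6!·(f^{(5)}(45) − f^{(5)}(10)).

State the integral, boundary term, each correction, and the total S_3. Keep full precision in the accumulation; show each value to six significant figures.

S_3 ≈ 342.673

∫_10^45 x·e^(−x/28) dx evaluates to 334.712.
Boundary: ½(f(10) + f(45)) = ½(6.99673 + 9.02068) = 8.00870.
Integral + boundary = 342.721.
Correction k=1: B_{2}/2! · (f^{(1)}(45) − f^{(1)}(10)) = 1/12 · (-0.121708 − 0.449789) = -0.0476248.
Running total after k=1: 342.673.
Correction k=2: B_{4}/4! · (f^{(3)}(45) − f^{(3)}(10)) = −1/720 · (0.000356137 − 0.00235859) = 2.78118e-06.
Running total after k=2: 342.673.
Correction k=3: B_{6}/6! · (f^{(5)}(45) − f^{(5)}(10)) = 1/30240 · (1.10652e-06 − 5.28504e-06) = -1.38178e-10.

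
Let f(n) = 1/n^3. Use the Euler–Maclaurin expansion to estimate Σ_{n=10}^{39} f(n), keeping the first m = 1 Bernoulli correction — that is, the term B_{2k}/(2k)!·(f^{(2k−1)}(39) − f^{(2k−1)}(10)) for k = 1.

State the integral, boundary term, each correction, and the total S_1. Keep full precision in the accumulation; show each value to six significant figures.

The integral term ∫_10^39 1/x^3 dx = 0.00467127.
Endpoint term: (f(10) + f(39))/2 = (0.00100000 + 1.68580e-05)/2 = 0.000508429.
So far: 0.00517970.
Order-1 term: 1/12 · (-1.29677e-06 − (-0.000300000)) = 2.48919e-05.

S_1 ≈ 0.00520459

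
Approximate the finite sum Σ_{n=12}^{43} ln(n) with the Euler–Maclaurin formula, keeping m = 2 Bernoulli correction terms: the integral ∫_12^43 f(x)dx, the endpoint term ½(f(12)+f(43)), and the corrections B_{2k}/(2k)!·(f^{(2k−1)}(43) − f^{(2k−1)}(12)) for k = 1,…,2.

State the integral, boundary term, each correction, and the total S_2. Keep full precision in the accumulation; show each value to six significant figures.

The integral term ∫_12^43 ln(x) dx = 100.913.
½[f(12) + f(43)] = ½[2.48491 + 3.76120] = 3.12305.
Integral + boundary = 104.036.
k=1: B_{2}/(2)! × [f^{(1)}(43) − f^{(1)}(12)] = 1/12 × (0.0232558 − 0.0833333) = -0.00500646.
Running total after k=1: 104.031.
k=2: B_{4}/(4)! × [f^{(3)}(43) − f^{(3)}(12)] = −1/720 × (2.51550e-05 − 0.00115741) = 1.57257e-06.

S_2 ≈ 104.031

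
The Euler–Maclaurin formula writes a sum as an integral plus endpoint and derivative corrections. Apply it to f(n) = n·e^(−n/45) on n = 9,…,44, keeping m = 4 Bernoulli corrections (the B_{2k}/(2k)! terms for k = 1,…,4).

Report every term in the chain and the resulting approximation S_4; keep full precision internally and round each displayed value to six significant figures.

S_4 ≈ 494.956

The integral term ∫_9^44 x·e^(−x/45) dx = 483.051.
½[f(9) + f(44)] = ½[7.36858 + 16.5504] = 11.9595.
Running total after boundary: 495.010.
Order-1 term: 1/12 · (0.00835880 − 0.654985) = -0.0538855.
Partial sum through k=1: 494.956.
Order-2 term: −1/720 · (0.000375630 − 0.00113207) = 1.05061e-06.
Partial sum through k=2: 494.956.
Order-3 term: 1/30240 · (3.68954e-07 − 9.58368e-07) = -1.94912e-11.
Partial sum through k=3: 494.956.
Order-4 term: −1/1209600 · (2.72796e-10 − 6.70463e-10) = 3.28759e-16.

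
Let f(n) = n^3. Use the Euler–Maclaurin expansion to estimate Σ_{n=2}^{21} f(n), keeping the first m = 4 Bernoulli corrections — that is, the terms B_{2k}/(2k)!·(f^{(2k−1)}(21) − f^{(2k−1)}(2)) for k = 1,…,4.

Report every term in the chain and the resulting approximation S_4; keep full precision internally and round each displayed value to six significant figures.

The integral term ∫_2^21 x^3 dx = 48616.2.
Endpoint term: (f(2) + f(21))/2 = (8.00000 + 9261.00)/2 = 4634.50.
So far: 53250.8.
Order-1 term: 1/12 · (1323.00 − 12.0000) = 109.250.
Running total after k=1: 53360.0.
Order-2 term: −1/720 · (6.00000 − 6.00000) = 0.00000.
Running total after k=2: 53360.0.
Order-3 term: 1/30240 · (0.00000 − 0.00000) = 0.00000.
Running total after k=3: 53360.0.
Order-4 term: −1/1209600 · (0.00000 − 0.00000) = 0.00000.

S_4 ≈ 53360.0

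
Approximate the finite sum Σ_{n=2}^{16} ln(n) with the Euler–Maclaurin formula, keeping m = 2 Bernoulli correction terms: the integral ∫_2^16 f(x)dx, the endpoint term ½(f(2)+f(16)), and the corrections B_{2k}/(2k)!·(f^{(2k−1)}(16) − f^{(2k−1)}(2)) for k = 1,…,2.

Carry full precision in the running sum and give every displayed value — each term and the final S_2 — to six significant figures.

S_2 ≈ 30.6719

The integral term ∫_2^16 ln(x) dx = 28.9751.
Boundary: ½(f(2) + f(16)) = ½(0.693147 + 2.77259) = 1.73287.
So far: 30.7080.
Correction k=1: B_{2}/2! · (f^{(1)}(16) − f^{(1)}(2)) = 1/12 · (0.0625000 − 0.500000) = -0.0364583.
Running total after k=1: 30.6715.
Correction k=2: B_{4}/4! · (f^{(3)}(16) − f^{(3)}(2)) = −1/720 · (0.000488281 − 0.250000) = 0.000346544.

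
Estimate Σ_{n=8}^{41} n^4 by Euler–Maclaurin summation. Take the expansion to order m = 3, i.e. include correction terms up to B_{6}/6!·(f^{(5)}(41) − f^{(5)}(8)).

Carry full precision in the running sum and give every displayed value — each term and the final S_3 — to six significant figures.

S_3 ≈ 2.46024e+07

The integral term ∫_8^41 x^4 dx = 2.31647e+07.
½[f(8) + f(41)] = ½[4096.00 + 2.82576e+06] = 1.41493e+06.
Running total after boundary: 2.45796e+07.
Order-1 term: 1/12 · (275684 − 2048.00) = 22803.0.
Running total after k=1: 2.46024e+07.
Order-2 term: −1/720 · (984.000 − 192.000) = -1.10000.
Running total after k=2: 2.46024e+07.
Order-3 term: 1/30240 · (0.00000 − 0.00000) = 0.00000.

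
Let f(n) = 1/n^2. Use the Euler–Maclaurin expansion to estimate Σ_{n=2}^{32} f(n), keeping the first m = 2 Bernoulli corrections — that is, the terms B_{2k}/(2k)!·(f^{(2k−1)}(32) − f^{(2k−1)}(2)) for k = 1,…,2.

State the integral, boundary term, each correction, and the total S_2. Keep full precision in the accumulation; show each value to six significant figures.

S_2 ≈ 0.614025

∫_2^32 1/x^2 dx evaluates to 0.468750.
Boundary: ½(f(2) + f(32)) = ½(0.250000 + 0.000976562) = 0.125488.
So far: 0.594238.
Correction k=1: B_{2}/2! · (f^{(1)}(32) − f^{(1)}(2)) = 1/12 · (-6.10352e-05 − (-0.250000)) = 0.0208282.
Running total after k=1: 0.615067.
Correction k=2: B_{4}/4! · (f^{(3)}(32) − f^{(3)}(2)) = −1/720 · (-7.15256e-07 − (-0.750000)) = -0.00104167.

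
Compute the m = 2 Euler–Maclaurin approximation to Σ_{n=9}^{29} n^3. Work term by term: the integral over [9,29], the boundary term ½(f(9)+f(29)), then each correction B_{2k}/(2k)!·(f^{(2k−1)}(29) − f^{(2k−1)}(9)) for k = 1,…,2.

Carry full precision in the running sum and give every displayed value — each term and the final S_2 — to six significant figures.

S_2 ≈ 187929

Integral: ∫_9^29 x^3 dx = 175180.
Endpoint term: (f(9) + f(29))/2 = (729.000 + 24389.0)/2 = 12559.0.
Integral + boundary = 187739.
Correction k=1: B_{2}/2! · (f^{(1)}(29) − f^{(1)}(9)) = 1/12 · (2523.00 − 243.000) = 190.000.
Running total after k=1: 187929.
Correction k=2: B_{4}/4! · (f^{(3)}(29) − f^{(3)}(9)) = −1/720 · (6.00000 − 6.00000) = 0.00000.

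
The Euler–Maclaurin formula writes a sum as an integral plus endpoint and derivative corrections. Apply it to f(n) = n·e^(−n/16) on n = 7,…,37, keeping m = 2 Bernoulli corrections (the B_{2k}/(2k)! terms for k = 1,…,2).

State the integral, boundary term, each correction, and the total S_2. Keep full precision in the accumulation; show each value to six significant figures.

The integral term ∫_7^37 x·e^(−x/16) dx = 153.635.
Boundary: ½(f(7) + f(37)) = ½(4.51954 + 3.66350) = 4.09152.
Running total after boundary: 157.727.
Correction k=1: B_{2}/2! · (f^{(1)}(37) − f^{(1)}(7)) = 1/12 · (-0.129955 − 0.363177) = -0.0410944.
After k=1: 157.686.
Correction k=2: B_{4}/4! · (f^{(3)}(37) − f^{(3)}(7)) = −1/720 · (0.000265905 − 0.00646279) = 8.60679e-06.

S_2 ≈ 157.686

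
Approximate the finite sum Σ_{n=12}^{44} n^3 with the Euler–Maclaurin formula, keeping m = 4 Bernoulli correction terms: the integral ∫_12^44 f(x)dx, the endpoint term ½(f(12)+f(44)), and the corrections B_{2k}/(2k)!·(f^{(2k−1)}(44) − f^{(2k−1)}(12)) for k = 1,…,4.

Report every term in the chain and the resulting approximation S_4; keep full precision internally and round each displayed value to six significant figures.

S_4 ≈ 975744

Integral: ∫_12^44 x^3 dx = 931840.
Endpoint term: (f(12) + f(44))/2 = (1728.00 + 85184.0)/2 = 43456.0.
So far: 975296.
Correction k=1: B_{2}/2! · (f^{(1)}(44) − f^{(1)}(12)) = 1/12 · (5808.00 − 432.000) = 448.000.
Partial sum through k=1: 975744.
Correction k=2: B_{4}/4! · (f^{(3)}(44) − f^{(3)}(12)) = −1/720 · (6.00000 − 6.00000) = 0.00000.
Partial sum through k=2: 975744.
Correction k=3: B_{6}/6! · (f^{(5)}(44) − f^{(5)}(12)) = 1/30240 · (0.00000 − 0.00000) = 0.00000.
Partial sum through k=3: 975744.
Correction k=4: B_{8}/8! · (f^{(7)}(44) − f^{(7)}(12)) = −1/1209600 · (0.00000 − 0.00000) = 0.00000.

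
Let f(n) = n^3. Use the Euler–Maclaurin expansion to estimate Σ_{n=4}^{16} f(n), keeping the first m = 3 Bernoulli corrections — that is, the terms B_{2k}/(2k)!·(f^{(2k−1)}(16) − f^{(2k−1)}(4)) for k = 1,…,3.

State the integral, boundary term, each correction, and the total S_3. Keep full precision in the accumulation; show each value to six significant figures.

The integral term ∫_4^16 x^3 dx = 16320.0.
½[f(4) + f(16)] = ½[64.0000 + 4096.00] = 2080.00.
Running total after boundary: 18400.0.
Order-1 term: 1/12 · (768.000 − 48.0000) = 60.0000.
Partial sum through k=1: 18460.0.
Order-2 term: −1/720 · (6.00000 − 6.00000) = 0.00000.
Partial sum through k=2: 18460.0.
Order-3 term: 1/30240 · (0.00000 − 0.00000) = 0.00000.

S_3 ≈ 18460.0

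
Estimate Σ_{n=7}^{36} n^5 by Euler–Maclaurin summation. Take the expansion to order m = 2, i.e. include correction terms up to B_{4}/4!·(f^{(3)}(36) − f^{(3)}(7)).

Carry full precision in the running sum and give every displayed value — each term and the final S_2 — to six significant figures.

Integral: ∫_7^36 x^5 dx = 3.62777e+08.
½[f(7) + f(36)] = ½[16807.0 + 6.04662e+07] = 3.02415e+07.
Integral + boundary = 3.93019e+08.
Correction k=1: B_{2}/2! · (f^{(1)}(36) − f^{(1)}(7)) = 1/12 · (8.39808e+06 − 12005.0) = 698840.
Partial sum through k=1: 3.93718e+08.
Correction k=2: B_{4}/4! · (f^{(3)}(36) − f^{(3)}(7)) = −1/720 · (77760.0 − 2940.00) = -103.917.

S_2 ≈ 3.93718e+08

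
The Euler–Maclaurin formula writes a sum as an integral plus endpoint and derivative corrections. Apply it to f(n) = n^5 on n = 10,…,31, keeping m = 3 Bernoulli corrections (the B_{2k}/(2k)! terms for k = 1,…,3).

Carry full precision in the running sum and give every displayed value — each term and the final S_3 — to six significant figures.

S_3 ≈ 1.62496e+08

The integral term ∫_10^31 x^5 dx = 1.47751e+08.
½[f(10) + f(31)] = ½[100000 + 2.86292e+07] = 1.43646e+07.
So far: 1.62115e+08.
k=1: B_{2}/(2)! × [f^{(1)}(31) − f^{(1)}(10)] = 1/12 × (4.61760e+06 − 50000.0) = 380634.
Partial sum through k=1: 1.62496e+08.
k=2: B_{4}/(4)! × [f^{(3)}(31) − f^{(3)}(10)] = −1/720 × (57660.0 − 6000.00) = -71.7500.
Partial sum through k=2: 1.62496e+08.
k=3: B_{6}/(6)! × [f^{(5)}(31) − f^{(5)}(10)] = 1/30240 × (120.000 − 120.000) = 0.00000.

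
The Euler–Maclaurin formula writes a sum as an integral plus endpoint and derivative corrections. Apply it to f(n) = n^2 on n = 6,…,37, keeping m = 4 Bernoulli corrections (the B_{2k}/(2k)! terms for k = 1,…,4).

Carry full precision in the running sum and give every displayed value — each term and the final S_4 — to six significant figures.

The integral term ∫_6^37 x^2 dx = 16812.3.
Endpoint term: (f(6) + f(37))/2 = (36.0000 + 1369.00)/2 = 702.500.
So far: 17514.8.
Correction k=1: B_{2}/2! · (f^{(1)}(37) − f^{(1)}(6)) = 1/12 · (74.0000 − 12.0000) = 5.16667.
After k=1: 17520.0.
Correction k=2: B_{4}/4! · (f^{(3)}(37) − f^{(3)}(6)) = −1/720 · (0.00000 − 0.00000) = 0.00000.
After k=2: 17520.0.
Correction k=3: B_{6}/6! · (f^{(5)}(37) − f^{(5)}(6)) = 1/30240 · (0.00000 − 0.00000) = 0.00000.
After k=3: 17520.0.
Correction k=4: B_{8}/8! · (f^{(7)}(37) − f^{(7)}(6)) = −1/1209600 · (0.00000 − 0.00000) = 0.00000.

S_4 ≈ 17520.0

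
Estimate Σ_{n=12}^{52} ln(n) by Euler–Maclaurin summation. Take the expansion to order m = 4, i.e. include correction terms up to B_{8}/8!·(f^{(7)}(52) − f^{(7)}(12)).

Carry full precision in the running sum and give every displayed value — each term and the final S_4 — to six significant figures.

The integral term ∫_12^52 ln(x) dx = 135.646.
Boundary: ½(f(12) + f(52)) = ½(2.48491 + 3.95124) = 3.21808.
Running total after boundary: 138.864.
k=1: B_{2}/(2)! × [f^{(1)}(52) − f^{(1)}(12)] = 1/12 × (0.0192308 − 0.0833333) = -0.00534188.
After k=1: 138.859.
k=2: B_{4}/(4)! × [f^{(3)}(52) − f^{(3)}(12)] = −1/720 × (1.42239e-05 − 0.00115741) = 1.58775e-06.
After k=2: 138.859.
k=3: B_{6}/(6)! × [f^{(5)}(52) − f^{(5)}(12)] = 1/30240 × (6.31240e-08 − 9.64506e-05) = -3.18742e-09.
After k=3: 138.859.
k=4: B_{8}/(8)! × [f^{(7)}(52) − f^{(7)}(12)] = −1/1209600 × (7.00340e-10 − 2.00939e-05) = 1.66114e-11.

S_4 ≈ 138.859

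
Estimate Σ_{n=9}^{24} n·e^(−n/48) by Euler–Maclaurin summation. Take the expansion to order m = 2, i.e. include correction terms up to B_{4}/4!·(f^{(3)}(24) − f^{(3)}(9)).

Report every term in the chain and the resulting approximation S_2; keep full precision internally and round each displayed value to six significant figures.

S_2 ≈ 183.032

The integral term ∫_9^24 x·e^(−x/48) dx = 172.054.
Boundary: ½(f(9) + f(24)) = ½(7.46126 + 14.5567) = 11.0090.
Running total after boundary: 183.063.
Correction k=1: B_{2}/2! · (f^{(1)}(24) − f^{(1)}(9)) = 1/12 · (0.303265 − 0.673586) = -0.0308601.
Partial sum through k=1: 183.032.
Correction k=2: B_{4}/4! · (f^{(3)}(24) − f^{(3)}(9)) = −1/720 · (0.000658128 − 0.00101200) = 4.91487e-07.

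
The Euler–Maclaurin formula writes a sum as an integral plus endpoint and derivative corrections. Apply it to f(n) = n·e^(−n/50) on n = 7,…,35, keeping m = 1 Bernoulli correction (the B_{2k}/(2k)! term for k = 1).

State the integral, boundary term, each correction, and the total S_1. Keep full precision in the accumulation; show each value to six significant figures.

Integral: ∫_7^35 x·e^(−x/50) dx = 367.183.
Boundary: ½(f(7) + f(35)) = ½(6.08551 + 17.3805) = 11.7330.
Running total after boundary: 378.916.
Order-1 term: 1/12 · (0.148976 − 0.747648) = -0.0498894.

S_1 ≈ 378.867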